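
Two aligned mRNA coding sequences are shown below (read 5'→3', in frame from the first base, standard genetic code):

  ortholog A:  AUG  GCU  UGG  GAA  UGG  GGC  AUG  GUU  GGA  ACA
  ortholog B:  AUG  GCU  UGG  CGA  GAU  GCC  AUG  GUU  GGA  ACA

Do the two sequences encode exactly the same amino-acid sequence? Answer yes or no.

Codon 1: AUG Met / AUG Met — identical.
Codon 2: GCU Ala / GCU Ala — identical.
Codon 3: UGG Trp / UGG Trp — identical.
Codon 4: GAA Glu / CGA Arg — nonsynonymous.
Codon 5: UGG Trp / GAU Asp — nonsynonymous.
Codon 6: GGC Gly / GCC Ala — nonsynonymous.
Codon 7: AUG Met / AUG Met — identical.
Codon 8: GUU Val / GUU Val — identical.
Codon 9: GGA Gly / GGA Gly — identical.
Codon 10: ACA Thr / ACA Thr — identical.
Nonsynonymous differences: 3 → different protein.

no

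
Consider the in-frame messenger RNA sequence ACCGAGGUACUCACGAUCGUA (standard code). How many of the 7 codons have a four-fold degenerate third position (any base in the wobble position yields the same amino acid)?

Codon 1 ACC (Thr): third position 4-fold.
Codon 2 GAG (Glu): third position 2-fold.
Codon 3 GUA (Val): third position 4-fold.
Codon 4 CUC (Leu): third position 4-fold.
Codon 5 ACG (Thr): third position 4-fold.
Codon 6 AUC (Ile): third position 3-fold.
Codon 7 GUA (Val): third position 4-fold.
Four-fold degenerate third positions: 5.

5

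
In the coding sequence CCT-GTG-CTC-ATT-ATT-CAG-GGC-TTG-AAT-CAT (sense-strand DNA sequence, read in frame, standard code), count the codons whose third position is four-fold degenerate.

Codon 1 CCT (Pro): third position 4-fold.
Codon 2 GTG (Val): third position 4-fold.
Codon 3 CTC (Leu): third position 4-fold.
Codon 4 ATT (Ile): third position 3-fold.
Codon 5 ATT (Ile): third position 3-fold.
Codon 6 CAG (Gln): third position 2-fold.
Codon 7 GGC (Gly): third position 4-fold.
Codon 8 TTG (Leu): third position 2-fold.
Codon 9 AAT (Asn): third position 2-fold.
Codon 10 CAT (His): third position 2-fold.
Four-fold degenerate third positions: 4.

4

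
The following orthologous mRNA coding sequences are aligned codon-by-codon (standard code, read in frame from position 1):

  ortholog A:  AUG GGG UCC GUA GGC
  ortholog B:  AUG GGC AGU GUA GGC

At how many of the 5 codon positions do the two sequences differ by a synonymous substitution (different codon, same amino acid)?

Codon 1: AUG Met / AUG Met — identical.
Codon 2: GGG Gly / GGC Gly — synonymous.
Codon 3: UCC Ser / AGU Ser — synonymous.
Codon 4: GUA Val / GUA Val — identical.
Codon 5: GGC Gly / GGC Gly — identical.
Synonymous differences: 2.

2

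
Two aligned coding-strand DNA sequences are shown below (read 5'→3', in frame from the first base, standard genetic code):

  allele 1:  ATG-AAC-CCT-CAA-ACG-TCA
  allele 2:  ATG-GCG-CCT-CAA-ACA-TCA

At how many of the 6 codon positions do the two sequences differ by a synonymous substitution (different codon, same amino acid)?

1

Codon 1: ATG Met / ATG Met — identical.
Codon 2: AAC Asn / GCG Ala — nonsynonymous.
Codon 3: CCT Pro / CCT Pro — identical.
Codon 4: CAA Gln / CAA Gln — identical.
Codon 5: ACG Thr / ACA Thr — synonymous.
Codon 6: TCA Ser / TCA Ser — identical.
Synonymous differences: 1.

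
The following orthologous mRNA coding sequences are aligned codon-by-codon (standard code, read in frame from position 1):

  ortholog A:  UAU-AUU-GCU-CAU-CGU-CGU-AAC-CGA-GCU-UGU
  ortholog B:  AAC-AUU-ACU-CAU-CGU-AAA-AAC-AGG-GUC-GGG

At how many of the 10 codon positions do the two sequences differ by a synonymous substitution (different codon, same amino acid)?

Codon 1: UAU Tyr / AAC Asn — nonsynonymous.
Codon 2: AUU Ile / AUU Ile — identical.
Codon 3: GCU Ala / ACU Thr — nonsynonymous.
Codon 4: CAU His / CAU His — identical.
Codon 5: CGU Arg / CGU Arg — identical.
Codon 6: CGU Arg / AAA Lys — nonsynonymous.
Codon 7: AAC Asn / AAC Asn — identical.
Codon 8: CGA Arg / AGG Arg — synonymous.
Codon 9: GCU Ala / GUC Val — nonsynonymous.
Codon 10: UGU Cys / GGG Gly — nonsynonymous.
Synonymous differences: 1.

1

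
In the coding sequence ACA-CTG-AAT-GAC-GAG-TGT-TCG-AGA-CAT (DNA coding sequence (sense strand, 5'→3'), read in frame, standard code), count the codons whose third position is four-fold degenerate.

3

Codon 1 ACA (Thr): third position 4-fold.
Codon 2 CTG (Leu): third position 4-fold.
Codon 3 AAT (Asn): third position 2-fold.
Codon 4 GAC (Asp): third position 2-fold.
Codon 5 GAG (Glu): third position 2-fold.
Codon 6 TGT (Cys): third position 2-fold.
Codon 7 TCG (Ser): third position 4-fold.
Codon 8 AGA (Arg): third position 2-fold.
Codon 9 CAT (His): third position 2-fold.
Four-fold degenerate third positions: 3.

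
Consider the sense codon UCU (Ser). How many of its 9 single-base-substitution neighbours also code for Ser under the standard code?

3

Position 1: none → 0 synonymous.
Position 2: none → 0 synonymous.
Position 3: UCC, UCA, UCG → 3 synonymous.
Total: 0 + 0 + 3 = 3.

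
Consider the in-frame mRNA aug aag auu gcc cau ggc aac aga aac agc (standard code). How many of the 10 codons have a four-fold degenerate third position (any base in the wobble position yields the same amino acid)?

2

Codon 1 AUG (Met): third position 1-fold.
Codon 2 AAG (Lys): third position 2-fold.
Codon 3 AUU (Ile): third position 3-fold.
Codon 4 GCC (Ala): third position 4-fold.
Codon 5 CAU (His): third position 2-fold.
Codon 6 GGC (Gly): third position 4-fold.
Codon 7 AAC (Asn): third position 2-fold.
Codon 8 AGA (Arg): third position 2-fold.
Codon 9 AAC (Asn): third position 2-fold.
Codon 10 AGC (Ser): third position 2-fold.
Four-fold degenerate third positions: 2.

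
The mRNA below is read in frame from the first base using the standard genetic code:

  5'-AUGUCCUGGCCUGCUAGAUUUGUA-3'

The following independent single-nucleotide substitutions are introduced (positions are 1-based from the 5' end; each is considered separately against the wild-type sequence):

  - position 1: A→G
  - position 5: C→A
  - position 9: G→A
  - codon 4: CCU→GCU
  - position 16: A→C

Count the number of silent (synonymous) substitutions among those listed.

1

Codon 1: AUG (Met) → GUG (Val) — missense.
Codon 2: UCC (Ser) → UAC (Tyr) — missense.
Codon 3: UGG (Trp) → UGA (Stop) — nonsense.
Codon 4: CCU (Pro) → GCU (Ala) — missense.
Codon 6: AGA (Arg) → CGA (Arg) — synonymous.
Synonymous: 1 of 5.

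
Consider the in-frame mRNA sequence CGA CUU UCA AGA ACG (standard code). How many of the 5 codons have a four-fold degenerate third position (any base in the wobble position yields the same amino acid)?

Codon 1 CGA (Arg): third position 4-fold.
Codon 2 CUU (Leu): third position 4-fold.
Codon 3 UCA (Ser): third position 4-fold.
Codon 4 AGA (Arg): third position 2-fold.
Codon 5 ACG (Thr): third position 4-fold.
Four-fold degenerate third positions: 4.

4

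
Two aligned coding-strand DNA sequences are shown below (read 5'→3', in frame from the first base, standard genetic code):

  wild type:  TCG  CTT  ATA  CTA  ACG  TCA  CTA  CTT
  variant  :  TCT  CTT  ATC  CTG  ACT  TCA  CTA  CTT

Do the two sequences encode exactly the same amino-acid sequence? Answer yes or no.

yes

Codon 1: TCG Ser / TCT Ser — synonymous.
Codon 2: CTT Leu / CTT Leu — identical.
Codon 3: ATA Ile / ATC Ile — synonymous.
Codon 4: CTA Leu / CTG Leu — synonymous.
Codon 5: ACG Thr / ACT Thr — synonymous.
Codon 6: TCA Ser / TCA Ser — identical.
Codon 7: CTA Leu / CTA Leu — identical.
Codon 8: CTT Leu / CTT Leu — identical.
Nonsynonymous differences: 0 → same protein.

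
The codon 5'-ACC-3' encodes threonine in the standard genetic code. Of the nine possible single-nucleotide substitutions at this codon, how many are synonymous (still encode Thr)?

Position 1: none → 0 synonymous.
Position 2: none → 0 synonymous.
Position 3: ACT, ACA, ACG → 3 synonymous.
Total: 0 + 0 + 3 = 3.

3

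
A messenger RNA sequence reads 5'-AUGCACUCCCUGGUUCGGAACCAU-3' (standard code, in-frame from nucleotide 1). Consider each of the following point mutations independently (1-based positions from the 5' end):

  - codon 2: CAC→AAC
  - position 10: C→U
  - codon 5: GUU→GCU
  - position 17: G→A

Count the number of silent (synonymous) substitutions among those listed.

1

Codon 2: CAC (His) → AAC (Asn) — missense.
Codon 4: CUG (Leu) → UUG (Leu) — synonymous.
Codon 5: GUU (Val) → GCU (Ala) — missense.
Codon 6: CGG (Arg) → CAG (Gln) — missense.
Synonymous: 1 of 4.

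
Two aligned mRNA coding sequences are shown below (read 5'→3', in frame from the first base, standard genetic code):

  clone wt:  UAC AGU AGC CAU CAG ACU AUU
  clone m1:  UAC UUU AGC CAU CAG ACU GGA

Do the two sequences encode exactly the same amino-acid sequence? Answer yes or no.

Codon 1: UAC Tyr / UAC Tyr — identical.
Codon 2: AGU Ser / UUU Phe — nonsynonymous.
Codon 3: AGC Ser / AGC Ser — identical.
Codon 4: CAU His / CAU His — identical.
Codon 5: CAG Gln / CAG Gln — identical.
Codon 6: ACU Thr / ACU Thr — identical.
Codon 7: AUU Ile / GGA Gly — nonsynonymous.
Nonsynonymous differences: 2 → different protein.

no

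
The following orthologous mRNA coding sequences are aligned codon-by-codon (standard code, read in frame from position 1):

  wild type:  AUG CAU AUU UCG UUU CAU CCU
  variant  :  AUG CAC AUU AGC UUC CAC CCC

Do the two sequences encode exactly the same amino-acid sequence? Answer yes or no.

yes

Codon 1: AUG Met / AUG Met — identical.
Codon 2: CAU His / CAC His — synonymous.
Codon 3: AUU Ile / AUU Ile — identical.
Codon 4: UCG Ser / AGC Ser — synonymous.
Codon 5: UUU Phe / UUC Phe — synonymous.
Codon 6: CAU His / CAC His — synonymous.
Codon 7: CCU Pro / CCC Pro — synonymous.
Nonsynonymous differences: 0 → same protein.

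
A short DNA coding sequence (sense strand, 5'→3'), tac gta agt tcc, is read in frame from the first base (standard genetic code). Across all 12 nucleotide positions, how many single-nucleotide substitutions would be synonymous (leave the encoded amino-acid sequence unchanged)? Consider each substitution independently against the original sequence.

8

Codon 1 (TAC, Tyr): 1 synonymous substitution.
Codon 2 (GTA, Val): 3 synonymous substitutions.
Codon 3 (AGT, Ser): 1 synonymous substitution.
Codon 4 (TCC, Ser): 3 synonymous substitutions.
Total: 1 + 3 + 1 + 3 = 8.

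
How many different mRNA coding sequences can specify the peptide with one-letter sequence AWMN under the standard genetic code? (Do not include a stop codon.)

Ala: 4 codons.
Trp: 1 codon.
Met: 1 codon.
Asn: 2 codons.
4 × 1 × 1 × 2 = 8.

8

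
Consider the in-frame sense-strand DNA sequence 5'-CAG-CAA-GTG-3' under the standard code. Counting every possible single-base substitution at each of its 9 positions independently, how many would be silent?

Codon 1 (CAG, Gln): 1 synonymous substitution.
Codon 2 (CAA, Gln): 1 synonymous substitution.
Codon 3 (GTG, Val): 3 synonymous substitutions.
Total: 1 + 1 + 3 = 5.

5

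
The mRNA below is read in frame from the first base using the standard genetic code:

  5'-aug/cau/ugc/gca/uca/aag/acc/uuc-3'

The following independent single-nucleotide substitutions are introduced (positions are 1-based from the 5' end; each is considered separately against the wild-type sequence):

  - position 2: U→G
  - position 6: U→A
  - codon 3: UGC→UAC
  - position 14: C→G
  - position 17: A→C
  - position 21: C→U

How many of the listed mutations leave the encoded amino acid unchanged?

1

Codon 1: AUG (Met) → AGG (Arg) — missense.
Codon 2: CAU (His) → CAA (Gln) — missense.
Codon 3: UGC (Cys) → UAC (Tyr) — missense.
Codon 5: UCA (Ser) → UGA (Stop) — nonsense.
Codon 6: AAG (Lys) → ACG (Thr) — missense.
Codon 7: ACC (Thr) → ACU (Thr) — synonymous.
Synonymous: 1 of 6.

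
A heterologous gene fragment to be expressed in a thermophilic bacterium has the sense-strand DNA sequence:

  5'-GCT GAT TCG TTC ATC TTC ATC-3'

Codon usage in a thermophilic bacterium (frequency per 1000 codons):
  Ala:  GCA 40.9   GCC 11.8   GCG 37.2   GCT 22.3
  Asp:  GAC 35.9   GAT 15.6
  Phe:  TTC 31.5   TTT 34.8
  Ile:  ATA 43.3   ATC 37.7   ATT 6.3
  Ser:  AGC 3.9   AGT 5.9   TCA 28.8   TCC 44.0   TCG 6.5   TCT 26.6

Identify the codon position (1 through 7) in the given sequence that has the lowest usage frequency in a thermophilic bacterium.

3

Codon 1 GCT (Ala): 22.3 per 1000.
Codon 2 GAT (Asp): 15.6 per 1000.
Codon 3 TCG (Ser): 6.5 per 1000.
Codon 4 TTC (Phe): 31.5 per 1000.
Codon 5 ATC (Ile): 37.7 per 1000.
Codon 6 TTC (Phe): 31.5 per 1000.
Codon 7 ATC (Ile): 37.7 per 1000.
Lowest frequency is 6.5 at codon 3.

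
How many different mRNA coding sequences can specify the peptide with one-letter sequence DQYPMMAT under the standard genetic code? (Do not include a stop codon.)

512

Asp: 2 codons.
Gln: 2 codons.
Tyr: 2 codons.
Pro: 4 codons.
Met: 1 codon.
Met: 1 codon.
Ala: 4 codons.
Thr: 4 codons.
2 × 2 × 2 × 4 × 1 × 1 × 4 × 4 = 512.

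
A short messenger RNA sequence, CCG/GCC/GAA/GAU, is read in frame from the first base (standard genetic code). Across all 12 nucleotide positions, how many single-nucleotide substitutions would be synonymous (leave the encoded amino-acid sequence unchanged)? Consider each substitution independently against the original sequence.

Codon 1 (CCG, Pro): 3 synonymous substitutions.
Codon 2 (GCC, Ala): 3 synonymous substitutions.
Codon 3 (GAA, Glu): 1 synonymous substitution.
Codon 4 (GAU, Asp): 1 synonymous substitution.
Total: 3 + 3 + 1 + 1 = 8.

8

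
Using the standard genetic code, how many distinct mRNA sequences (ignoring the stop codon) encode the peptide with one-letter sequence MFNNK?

Met: 1 codon.
Phe: 2 codons.
Asn: 2 codons.
Asn: 2 codons.
Lys: 2 codons.
1 × 2 × 2 × 2 × 2 = 16.

16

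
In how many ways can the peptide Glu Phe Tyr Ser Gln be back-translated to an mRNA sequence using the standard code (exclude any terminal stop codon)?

Glu: 2 codons.
Phe: 2 codons.
Tyr: 2 codons.
Ser: 6 codons.
Gln: 2 codons.
2 × 2 × 2 × 6 × 2 = 96.

96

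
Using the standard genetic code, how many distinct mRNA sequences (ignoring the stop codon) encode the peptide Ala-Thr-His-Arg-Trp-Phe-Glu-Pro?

3072

Ala: 4 codons.
Thr: 4 codons.
His: 2 codons.
Arg: 6 codons.
Trp: 1 codon.
Phe: 2 codons.
Glu: 2 codons.
Pro: 4 codons.
4 × 4 × 2 × 6 × 1 × 2 × 2 × 4 = 3072.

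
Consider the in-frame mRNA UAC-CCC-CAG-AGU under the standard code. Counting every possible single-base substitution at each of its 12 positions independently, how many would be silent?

Codon 1 (UAC, Tyr): 1 synonymous substitution.
Codon 2 (CCC, Pro): 3 synonymous substitutions.
Codon 3 (CAG, Gln): 1 synonymous substitution.
Codon 4 (AGU, Ser): 1 synonymous substitution.
Total: 1 + 3 + 1 + 1 = 6.

6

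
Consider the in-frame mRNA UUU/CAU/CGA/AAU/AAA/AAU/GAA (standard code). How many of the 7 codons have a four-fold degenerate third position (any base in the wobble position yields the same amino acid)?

Codon 1 UUU (Phe): third position 2-fold.
Codon 2 CAU (His): third position 2-fold.
Codon 3 CGA (Arg): third position 4-fold.
Codon 4 AAU (Asn): third position 2-fold.
Codon 5 AAA (Lys): third position 2-fold.
Codon 6 AAU (Asn): third position 2-fold.
Codon 7 GAA (Glu): third position 2-fold.
Four-fold degenerate third positions: 1.

1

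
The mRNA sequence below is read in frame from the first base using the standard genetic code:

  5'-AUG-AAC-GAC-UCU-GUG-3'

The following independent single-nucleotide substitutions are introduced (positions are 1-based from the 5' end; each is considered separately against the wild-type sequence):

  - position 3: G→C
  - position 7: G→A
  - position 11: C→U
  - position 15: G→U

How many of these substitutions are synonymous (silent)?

Codon 1: AUG (Met) → AUC (Ile) — missense.
Codon 3: GAC (Asp) → AAC (Asn) — missense.
Codon 4: UCU (Ser) → UUU (Phe) — missense.
Codon 5: GUG (Val) → GUU (Val) — synonymous.
Synonymous: 1 of 4.

1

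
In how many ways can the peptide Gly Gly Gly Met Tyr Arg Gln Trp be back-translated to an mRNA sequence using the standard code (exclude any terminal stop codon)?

1536

Gly: 4 codons.
Gly: 4 codons.
Gly: 4 codons.
Met: 1 codon.
Tyr: 2 codons.
Arg: 6 codons.
Gln: 2 codons.
Trp: 1 codon.
4 × 4 × 4 × 1 × 2 × 6 × 2 × 1 = 1536.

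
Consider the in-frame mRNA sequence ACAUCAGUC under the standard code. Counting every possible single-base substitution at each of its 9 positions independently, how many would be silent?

Codon 1 (ACA, Thr): 3 synonymous substitutions.
Codon 2 (UCA, Ser): 3 synonymous substitutions.
Codon 3 (GUC, Val): 3 synonymous substitutions.
Total: 3 + 3 + 3 = 9.

9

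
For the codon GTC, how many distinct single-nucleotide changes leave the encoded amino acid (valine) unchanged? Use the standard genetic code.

3

Position 1: none → 0 synonymous.
Position 2: none → 0 synonymous.
Position 3: GTT, GTA, GTG → 3 synonymous.
Total: 0 + 0 + 3 = 3.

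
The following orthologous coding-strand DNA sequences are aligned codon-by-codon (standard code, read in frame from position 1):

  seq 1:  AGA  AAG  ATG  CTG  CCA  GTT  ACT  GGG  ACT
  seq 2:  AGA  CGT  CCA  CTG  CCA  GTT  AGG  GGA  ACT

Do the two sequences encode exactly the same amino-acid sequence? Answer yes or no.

no

Codon 1: AGA Arg / AGA Arg — identical.
Codon 2: AAG Lys / CGT Arg — nonsynonymous.
Codon 3: ATG Met / CCA Pro — nonsynonymous.
Codon 4: CTG Leu / CTG Leu — identical.
Codon 5: CCA Pro / CCA Pro — identical.
Codon 6: GTT Val / GTT Val — identical.
Codon 7: ACT Thr / AGG Arg — nonsynonymous.
Codon 8: GGG Gly / GGA Gly — synonymous.
Codon 9: ACT Thr / ACT Thr — identical.
Nonsynonymous differences: 3 → different protein.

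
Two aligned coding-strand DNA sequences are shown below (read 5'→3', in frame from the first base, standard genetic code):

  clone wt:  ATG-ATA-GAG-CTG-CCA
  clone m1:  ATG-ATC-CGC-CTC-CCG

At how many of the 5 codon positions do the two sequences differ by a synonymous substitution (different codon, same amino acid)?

3

Codon 1: ATG Met / ATG Met — identical.
Codon 2: ATA Ile / ATC Ile — synonymous.
Codon 3: GAG Glu / CGC Arg — nonsynonymous.
Codon 4: CTG Leu / CTC Leu — synonymous.
Codon 5: CCA Pro / CCG Pro — synonymous.
Synonymous differences: 3.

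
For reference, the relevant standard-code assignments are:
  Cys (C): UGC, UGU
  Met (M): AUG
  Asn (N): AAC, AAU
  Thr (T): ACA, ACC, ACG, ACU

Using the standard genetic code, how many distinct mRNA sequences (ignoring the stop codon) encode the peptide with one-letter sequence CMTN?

16

Cys: 2 codons.
Met: 1 codon.
Thr: 4 codons.
Asn: 2 codons.
2 × 1 × 4 × 2 = 16.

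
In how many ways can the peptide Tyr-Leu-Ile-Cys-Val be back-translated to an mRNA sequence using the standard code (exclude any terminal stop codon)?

Tyr: 2 codons.
Leu: 6 codons.
Ile: 3 codons.
Cys: 2 codons.
Val: 4 codons.
2 × 6 × 3 × 2 × 4 = 288.

288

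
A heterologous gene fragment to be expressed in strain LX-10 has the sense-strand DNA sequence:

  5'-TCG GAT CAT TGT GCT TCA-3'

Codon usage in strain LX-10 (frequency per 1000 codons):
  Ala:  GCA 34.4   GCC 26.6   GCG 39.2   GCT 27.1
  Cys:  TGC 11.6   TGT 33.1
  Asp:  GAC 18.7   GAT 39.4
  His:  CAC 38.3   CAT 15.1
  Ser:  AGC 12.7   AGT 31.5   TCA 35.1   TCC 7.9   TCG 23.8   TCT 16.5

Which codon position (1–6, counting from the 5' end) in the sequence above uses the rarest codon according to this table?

Codon 1 TCG (Ser): 23.8 per 1000.
Codon 2 GAT (Asp): 39.4 per 1000.
Codon 3 CAT (His): 15.1 per 1000.
Codon 4 TGT (Cys): 33.1 per 1000.
Codon 5 GCT (Ala): 27.1 per 1000.
Codon 6 TCA (Ser): 35.1 per 1000.
Lowest frequency is 15.1 at codon 3.

3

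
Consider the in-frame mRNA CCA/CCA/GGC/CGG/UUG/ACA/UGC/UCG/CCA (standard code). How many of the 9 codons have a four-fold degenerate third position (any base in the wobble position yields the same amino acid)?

7

Codon 1 CCA (Pro): third position 4-fold.
Codon 2 CCA (Pro): third position 4-fold.
Codon 3 GGC (Gly): third position 4-fold.
Codon 4 CGG (Arg): third position 4-fold.
Codon 5 UUG (Leu): third position 2-fold.
Codon 6 ACA (Thr): third position 4-fold.
Codon 7 UGC (Cys): third position 2-fold.
Codon 8 UCG (Ser): third position 4-fold.
Codon 9 CCA (Pro): third position 4-fold.
Four-fold degenerate third positions: 7.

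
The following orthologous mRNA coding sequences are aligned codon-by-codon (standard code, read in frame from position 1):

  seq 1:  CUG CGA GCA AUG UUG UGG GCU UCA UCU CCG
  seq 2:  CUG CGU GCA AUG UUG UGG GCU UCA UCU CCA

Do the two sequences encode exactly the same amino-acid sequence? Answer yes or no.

Codon 1: CUG Leu / CUG Leu — identical.
Codon 2: CGA Arg / CGU Arg — synonymous.
Codon 3: GCA Ala / GCA Ala — identical.
Codon 4: AUG Met / AUG Met — identical.
Codon 5: UUG Leu / UUG Leu — identical.
Codon 6: UGG Trp / UGG Trp — identical.
Codon 7: GCU Ala / GCU Ala — identical.
Codon 8: UCA Ser / UCA Ser — identical.
Codon 9: UCU Ser / UCU Ser — identical.
Codon 10: CCG Pro / CCA Pro — synonymous.
Nonsynonymous differences: 0 → same protein.

yes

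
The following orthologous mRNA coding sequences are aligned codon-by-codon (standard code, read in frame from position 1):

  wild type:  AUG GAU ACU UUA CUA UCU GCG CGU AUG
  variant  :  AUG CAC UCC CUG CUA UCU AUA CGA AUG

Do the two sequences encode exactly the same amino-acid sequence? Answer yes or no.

no

Codon 1: AUG Met / AUG Met — identical.
Codon 2: GAU Asp / CAC His — nonsynonymous.
Codon 3: ACU Thr / UCC Ser — nonsynonymous.
Codon 4: UUA Leu / CUG Leu — synonymous.
Codon 5: CUA Leu / CUA Leu — identical.
Codon 6: UCU Ser / UCU Ser — identical.
Codon 7: GCG Ala / AUA Ile — nonsynonymous.
Codon 8: CGU Arg / CGA Arg — synonymous.
Codon 9: AUG Met / AUG Met — identical.
Nonsynonymous differences: 3 → different protein.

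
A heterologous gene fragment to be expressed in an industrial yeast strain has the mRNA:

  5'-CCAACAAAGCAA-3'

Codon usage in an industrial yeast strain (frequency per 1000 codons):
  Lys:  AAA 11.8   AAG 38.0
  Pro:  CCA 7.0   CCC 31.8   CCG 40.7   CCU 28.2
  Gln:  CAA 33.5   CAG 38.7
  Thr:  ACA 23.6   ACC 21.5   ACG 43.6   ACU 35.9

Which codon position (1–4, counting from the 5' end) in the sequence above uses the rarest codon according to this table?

1

Codon 1 CCA (Pro): 7.0 per 1000.
Codon 2 ACA (Thr): 23.6 per 1000.
Codon 3 AAG (Lys): 38.0 per 1000.
Codon 4 CAA (Gln): 33.5 per 1000.
Lowest frequency is 7.0 at codon 1.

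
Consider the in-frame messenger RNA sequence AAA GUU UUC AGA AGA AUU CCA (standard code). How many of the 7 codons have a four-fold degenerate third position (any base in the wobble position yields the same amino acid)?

2

Codon 1 AAA (Lys): third position 2-fold.
Codon 2 GUU (Val): third position 4-fold.
Codon 3 UUC (Phe): third position 2-fold.
Codon 4 AGA (Arg): third position 2-fold.
Codon 5 AGA (Arg): third position 2-fold.
Codon 6 AUU (Ile): third position 3-fold.
Codon 7 CCA (Pro): third position 4-fold.
Four-fold degenerate third positions: 2.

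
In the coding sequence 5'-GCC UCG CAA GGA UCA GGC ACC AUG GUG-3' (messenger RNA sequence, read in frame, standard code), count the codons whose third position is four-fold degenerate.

Codon 1 GCC (Ala): third position 4-fold.
Codon 2 UCG (Ser): third position 4-fold.
Codon 3 CAA (Gln): third position 2-fold.
Codon 4 GGA (Gly): third position 4-fold.
Codon 5 UCA (Ser): third position 4-fold.
Codon 6 GGC (Gly): third position 4-fold.
Codon 7 ACC (Thr): third position 4-fold.
Codon 8 AUG (Met): third position 1-fold.
Codon 9 GUG (Val): third position 4-fold.
Four-fold degenerate third positions: 7.

7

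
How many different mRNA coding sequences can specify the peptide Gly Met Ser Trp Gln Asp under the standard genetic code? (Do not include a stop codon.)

Gly: 4 codons.
Met: 1 codon.
Ser: 6 codons.
Trp: 1 codon.
Gln: 2 codons.
Asp: 2 codons.
4 × 1 × 6 × 1 × 2 × 2 = 96.

96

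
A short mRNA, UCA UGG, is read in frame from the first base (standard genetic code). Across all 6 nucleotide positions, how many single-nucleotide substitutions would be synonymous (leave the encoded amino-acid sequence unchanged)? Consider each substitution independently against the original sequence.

3

Codon 1 (UCA, Ser): 3 synonymous substitutions.
Codon 2 (UGG, Trp): 0 synonymous substitutions.
Total: 3 + 0 = 3.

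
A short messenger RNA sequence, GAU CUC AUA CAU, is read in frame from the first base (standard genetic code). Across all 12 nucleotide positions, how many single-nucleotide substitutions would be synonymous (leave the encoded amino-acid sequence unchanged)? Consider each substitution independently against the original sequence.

7

Codon 1 (GAU, Asp): 1 synonymous substitution.
Codon 2 (CUC, Leu): 3 synonymous substitutions.
Codon 3 (AUA, Ile): 2 synonymous substitutions.
Codon 4 (CAU, His): 1 synonymous substitution.
Total: 1 + 3 + 2 + 1 = 7.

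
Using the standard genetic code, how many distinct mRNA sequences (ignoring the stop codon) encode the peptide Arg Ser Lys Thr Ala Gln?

Arg: 6 codons.
Ser: 6 codons.
Lys: 2 codons.
Thr: 4 codons.
Ala: 4 codons.
Gln: 2 codons.
6 × 6 × 2 × 4 × 4 × 2 = 2304.

2304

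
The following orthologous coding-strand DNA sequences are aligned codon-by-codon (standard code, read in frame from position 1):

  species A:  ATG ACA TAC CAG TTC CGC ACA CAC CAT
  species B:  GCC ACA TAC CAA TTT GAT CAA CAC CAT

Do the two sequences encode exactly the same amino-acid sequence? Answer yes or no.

no

Codon 1: ATG Met / GCC Ala — nonsynonymous.
Codon 2: ACA Thr / ACA Thr — identical.
Codon 3: TAC Tyr / TAC Tyr — identical.
Codon 4: CAG Gln / CAA Gln — synonymous.
Codon 5: TTC Phe / TTT Phe — synonymous.
Codon 6: CGC Arg / GAT Asp — nonsynonymous.
Codon 7: ACA Thr / CAA Gln — nonsynonymous.
Codon 8: CAC His / CAC His — identical.
Codon 9: CAT His / CAT His — identical.
Nonsynonymous differences: 3 → different protein.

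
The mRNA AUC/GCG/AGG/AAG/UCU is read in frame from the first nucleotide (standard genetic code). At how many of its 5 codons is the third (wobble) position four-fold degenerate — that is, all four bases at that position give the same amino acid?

2

Codon 1 AUC (Ile): third position 3-fold.
Codon 2 GCG (Ala): third position 4-fold.
Codon 3 AGG (Arg): third position 2-fold.
Codon 4 AAG (Lys): third position 2-fold.
Codon 5 UCU (Ser): third position 4-fold.
Four-fold degenerate third positions: 2.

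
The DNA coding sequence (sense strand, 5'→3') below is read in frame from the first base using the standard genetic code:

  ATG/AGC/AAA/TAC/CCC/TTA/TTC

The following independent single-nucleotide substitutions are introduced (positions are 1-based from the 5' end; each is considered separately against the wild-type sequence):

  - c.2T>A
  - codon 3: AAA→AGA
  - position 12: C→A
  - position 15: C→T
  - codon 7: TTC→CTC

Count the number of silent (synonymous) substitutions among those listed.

1

Codon 1: ATG (Met) → AAG (Lys) — missense.
Codon 3: AAA (Lys) → AGA (Arg) — missense.
Codon 4: TAC (Tyr) → TAA (Stop) — nonsense.
Codon 5: CCC (Pro) → CCT (Pro) — synonymous.
Codon 7: TTC (Phe) → CTC (Leu) — missense.
Synonymous: 1 of 5.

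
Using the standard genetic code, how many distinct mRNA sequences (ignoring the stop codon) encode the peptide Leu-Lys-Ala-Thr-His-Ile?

Leu: 6 codons.
Lys: 2 codons.
Ala: 4 codons.
Thr: 4 codons.
His: 2 codons.
Ile: 3 codons.
6 × 2 × 4 × 4 × 2 × 3 = 1152.

1152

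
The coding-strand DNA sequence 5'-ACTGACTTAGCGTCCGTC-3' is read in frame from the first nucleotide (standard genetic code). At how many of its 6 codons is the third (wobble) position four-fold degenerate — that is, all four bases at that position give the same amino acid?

Codon 1 ACT (Thr): third position 4-fold.
Codon 2 GAC (Asp): third position 2-fold.
Codon 3 TTA (Leu): third position 2-fold.
Codon 4 GCG (Ala): third position 4-fold.
Codon 5 TCC (Ser): third position 4-fold.
Codon 6 GTC (Val): third position 4-fold.
Four-fold degenerate third positions: 4.

4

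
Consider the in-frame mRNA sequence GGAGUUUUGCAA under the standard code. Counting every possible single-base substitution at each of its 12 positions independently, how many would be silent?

9

Codon 1 (GGA, Gly): 3 synonymous substitutions.
Codon 2 (GUU, Val): 3 synonymous substitutions.
Codon 3 (UUG, Leu): 2 synonymous substitutions.
Codon 4 (CAA, Gln): 1 synonymous substitution.
Total: 3 + 3 + 2 + 1 = 9.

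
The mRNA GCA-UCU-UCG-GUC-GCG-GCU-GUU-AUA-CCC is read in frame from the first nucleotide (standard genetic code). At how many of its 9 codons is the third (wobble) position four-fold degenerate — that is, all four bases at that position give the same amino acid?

Codon 1 GCA (Ala): third position 4-fold.
Codon 2 UCU (Ser): third position 4-fold.
Codon 3 UCG (Ser): third position 4-fold.
Codon 4 GUC (Val): third position 4-fold.
Codon 5 GCG (Ala): third position 4-fold.
Codon 6 GCU (Ala): third position 4-fold.
Codon 7 GUU (Val): third position 4-fold.
Codon 8 AUA (Ile): third position 3-fold.
Codon 9 CCC (Pro): third position 4-fold.
Four-fold degenerate third positions: 8.

8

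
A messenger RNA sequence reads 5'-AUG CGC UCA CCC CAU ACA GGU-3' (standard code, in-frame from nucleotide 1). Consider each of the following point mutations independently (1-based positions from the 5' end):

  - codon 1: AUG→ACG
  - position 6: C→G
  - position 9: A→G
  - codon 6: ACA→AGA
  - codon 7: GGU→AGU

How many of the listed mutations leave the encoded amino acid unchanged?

2

Codon 1: AUG (Met) → ACG (Thr) — missense.
Codon 2: CGC (Arg) → CGG (Arg) — synonymous.
Codon 3: UCA (Ser) → UCG (Ser) — synonymous.
Codon 6: ACA (Thr) → AGA (Arg) — missense.
Codon 7: GGU (Gly) → AGU (Ser) — missense.
Synonymous: 2 of 5.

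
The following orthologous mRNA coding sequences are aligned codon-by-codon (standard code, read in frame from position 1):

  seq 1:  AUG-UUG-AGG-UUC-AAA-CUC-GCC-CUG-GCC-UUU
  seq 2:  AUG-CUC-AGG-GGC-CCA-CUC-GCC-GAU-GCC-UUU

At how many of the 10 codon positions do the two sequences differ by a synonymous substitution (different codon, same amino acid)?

1

Codon 1: AUG Met / AUG Met — identical.
Codon 2: UUG Leu / CUC Leu — synonymous.
Codon 3: AGG Arg / AGG Arg — identical.
Codon 4: UUC Phe / GGC Gly — nonsynonymous.
Codon 5: AAA Lys / CCA Pro — nonsynonymous.
Codon 6: CUC Leu / CUC Leu — identical.
Codon 7: GCC Ala / GCC Ala — identical.
Codon 8: CUG Leu / GAU Asp — nonsynonymous.
Codon 9: GCC Ala / GCC Ala — identical.
Codon 10: UUU Phe / UUU Phe — identical.
Synonymous differences: 1.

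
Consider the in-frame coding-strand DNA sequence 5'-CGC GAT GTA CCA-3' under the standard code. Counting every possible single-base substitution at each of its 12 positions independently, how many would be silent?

Codon 1 (CGC, Arg): 3 synonymous substitutions.
Codon 2 (GAT, Asp): 1 synonymous substitution.
Codon 3 (GTA, Val): 3 synonymous substitutions.
Codon 4 (CCA, Pro): 3 synonymous substitutions.
Total: 3 + 1 + 3 + 3 = 10.

10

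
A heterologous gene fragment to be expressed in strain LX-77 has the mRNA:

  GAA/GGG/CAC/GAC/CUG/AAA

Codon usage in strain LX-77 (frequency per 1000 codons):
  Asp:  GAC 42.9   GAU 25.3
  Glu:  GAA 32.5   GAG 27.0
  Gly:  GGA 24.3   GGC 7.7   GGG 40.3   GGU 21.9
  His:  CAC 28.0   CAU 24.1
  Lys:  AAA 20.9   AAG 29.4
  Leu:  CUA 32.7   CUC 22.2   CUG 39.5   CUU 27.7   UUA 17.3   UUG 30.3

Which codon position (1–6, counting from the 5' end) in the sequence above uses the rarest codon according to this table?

Codon 1 GAA (Glu): 32.5 per 1000.
Codon 2 GGG (Gly): 40.3 per 1000.
Codon 3 CAC (His): 28.0 per 1000.
Codon 4 GAC (Asp): 42.9 per 1000.
Codon 5 CUG (Leu): 39.5 per 1000.
Codon 6 AAA (Lys): 20.9 per 1000.
Lowest frequency is 20.9 at codon 6.

6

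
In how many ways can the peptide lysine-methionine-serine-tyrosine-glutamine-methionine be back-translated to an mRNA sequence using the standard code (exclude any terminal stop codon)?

48

Lys: 2 codons.
Met: 1 codon.
Ser: 6 codons.
Tyr: 2 codons.
Gln: 2 codons.
Met: 1 codon.
2 × 1 × 6 × 2 × 2 × 1 = 48.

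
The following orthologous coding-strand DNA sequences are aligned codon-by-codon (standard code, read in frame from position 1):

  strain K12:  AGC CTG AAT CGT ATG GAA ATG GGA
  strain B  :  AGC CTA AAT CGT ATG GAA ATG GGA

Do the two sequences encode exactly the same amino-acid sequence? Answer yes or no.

yes

Codon 1: AGC Ser / AGC Ser — identical.
Codon 2: CTG Leu / CTA Leu — synonymous.
Codon 3: AAT Asn / AAT Asn — identical.
Codon 4: CGT Arg / CGT Arg — identical.
Codon 5: ATG Met / ATG Met — identical.
Codon 6: GAA Glu / GAA Glu — identical.
Codon 7: ATG Met / ATG Met — identical.
Codon 8: GGA Gly / GGA Gly — identical.
Nonsynonymous differences: 0 → same protein.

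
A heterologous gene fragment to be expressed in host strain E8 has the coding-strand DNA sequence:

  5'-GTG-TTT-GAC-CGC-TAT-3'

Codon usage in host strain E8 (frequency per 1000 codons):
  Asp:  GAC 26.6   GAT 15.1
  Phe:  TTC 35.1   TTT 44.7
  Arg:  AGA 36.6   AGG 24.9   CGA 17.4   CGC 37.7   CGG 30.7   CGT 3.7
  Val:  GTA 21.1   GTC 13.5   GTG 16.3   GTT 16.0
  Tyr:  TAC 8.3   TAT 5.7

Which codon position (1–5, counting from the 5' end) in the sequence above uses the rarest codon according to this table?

5

Codon 1 GTG (Val): 16.3 per 1000.
Codon 2 TTT (Phe): 44.7 per 1000.
Codon 3 GAC (Asp): 26.6 per 1000.
Codon 4 CGC (Arg): 37.7 per 1000.
Codon 5 TAT (Tyr): 5.7 per 1000.
Lowest frequency is 5.7 at codon 5.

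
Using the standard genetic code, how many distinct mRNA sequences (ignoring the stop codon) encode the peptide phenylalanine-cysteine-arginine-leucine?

Phe: 2 codons.
Cys: 2 codons.
Arg: 6 codons.
Leu: 6 codons.
2 × 2 × 6 × 6 = 144.

144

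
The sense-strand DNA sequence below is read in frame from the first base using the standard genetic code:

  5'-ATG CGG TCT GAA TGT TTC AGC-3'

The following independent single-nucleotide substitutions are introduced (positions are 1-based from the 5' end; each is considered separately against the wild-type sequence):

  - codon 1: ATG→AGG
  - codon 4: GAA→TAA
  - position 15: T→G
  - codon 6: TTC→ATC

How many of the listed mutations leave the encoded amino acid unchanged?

0

Codon 1: ATG (Met) → AGG (Arg) — missense.
Codon 4: GAA (Glu) → TAA (Stop) — nonsense.
Codon 5: TGT (Cys) → TGG (Trp) — missense.
Codon 6: TTC (Phe) → ATC (Ile) — missense.
Synonymous: 0 of 4.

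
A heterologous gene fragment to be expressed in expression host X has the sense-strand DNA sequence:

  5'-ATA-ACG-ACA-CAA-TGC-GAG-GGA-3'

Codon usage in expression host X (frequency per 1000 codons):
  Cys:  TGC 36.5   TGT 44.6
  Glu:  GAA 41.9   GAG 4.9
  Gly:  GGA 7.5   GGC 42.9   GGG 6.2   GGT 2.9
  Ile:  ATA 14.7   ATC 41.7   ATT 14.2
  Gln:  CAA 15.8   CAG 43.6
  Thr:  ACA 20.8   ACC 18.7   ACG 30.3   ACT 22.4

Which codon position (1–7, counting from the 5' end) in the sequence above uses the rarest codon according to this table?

6

Codon 1 ATA (Ile): 14.7 per 1000.
Codon 2 ACG (Thr): 30.3 per 1000.
Codon 3 ACA (Thr): 20.8 per 1000.
Codon 4 CAA (Gln): 15.8 per 1000.
Codon 5 TGC (Cys): 36.5 per 1000.
Codon 6 GAG (Glu): 4.9 per 1000.
Codon 7 GGA (Gly): 7.5 per 1000.
Lowest frequency is 4.9 at codon 6.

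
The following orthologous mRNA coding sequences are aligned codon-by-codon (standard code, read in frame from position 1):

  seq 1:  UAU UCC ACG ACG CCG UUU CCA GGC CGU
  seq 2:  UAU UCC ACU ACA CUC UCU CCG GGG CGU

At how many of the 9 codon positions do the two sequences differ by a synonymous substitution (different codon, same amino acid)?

4

Codon 1: UAU Tyr / UAU Tyr — identical.
Codon 2: UCC Ser / UCC Ser — identical.
Codon 3: ACG Thr / ACU Thr — synonymous.
Codon 4: ACG Thr / ACA Thr — synonymous.
Codon 5: CCG Pro / CUC Leu — nonsynonymous.
Codon 6: UUU Phe / UCU Ser — nonsynonymous.
Codon 7: CCA Pro / CCG Pro — synonymous.
Codon 8: GGC Gly / GGG Gly — synonymous.
Codon 9: CGU Arg / CGU Arg — identical.
Synonymous differences: 4.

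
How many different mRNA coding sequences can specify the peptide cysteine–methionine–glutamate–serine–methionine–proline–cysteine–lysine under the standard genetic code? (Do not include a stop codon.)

384

Cys: 2 codons.
Met: 1 codon.
Glu: 2 codons.
Ser: 6 codons.
Met: 1 codon.
Pro: 4 codons.
Cys: 2 codons.
Lys: 2 codons.
2 × 1 × 2 × 6 × 1 × 4 × 2 × 2 = 384.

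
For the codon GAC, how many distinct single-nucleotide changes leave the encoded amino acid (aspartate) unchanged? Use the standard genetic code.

1

Position 1: none → 0 synonymous.
Position 2: none → 0 synonymous.
Position 3: GAU → 1 synonymous.
Total: 0 + 0 + 1 = 1.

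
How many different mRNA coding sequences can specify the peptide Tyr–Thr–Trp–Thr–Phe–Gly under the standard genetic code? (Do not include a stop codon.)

256

Tyr: 2 codons.
Thr: 4 codons.
Trp: 1 codon.
Thr: 4 codons.
Phe: 2 codons.
Gly: 4 codons.
2 × 4 × 1 × 4 × 2 × 4 = 256.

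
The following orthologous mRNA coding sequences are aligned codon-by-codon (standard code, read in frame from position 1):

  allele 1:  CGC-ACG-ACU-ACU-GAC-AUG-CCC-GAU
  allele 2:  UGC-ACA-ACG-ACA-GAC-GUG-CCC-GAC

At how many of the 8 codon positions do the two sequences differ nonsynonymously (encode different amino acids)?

2

Codon 1: CGC Arg / UGC Cys — nonsynonymous.
Codon 2: ACG Thr / ACA Thr — synonymous.
Codon 3: ACU Thr / ACG Thr — synonymous.
Codon 4: ACU Thr / ACA Thr — synonymous.
Codon 5: GAC Asp / GAC Asp — identical.
Codon 6: AUG Met / GUG Val — nonsynonymous.
Codon 7: CCC Pro / CCC Pro — identical.
Codon 8: GAU Asp / GAC Asp — synonymous.
Nonsynonymous differences: 2.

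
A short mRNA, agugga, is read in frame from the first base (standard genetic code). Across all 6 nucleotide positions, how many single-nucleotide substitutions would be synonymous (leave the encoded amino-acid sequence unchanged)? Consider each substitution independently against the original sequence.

4

Codon 1 (AGU, Ser): 1 synonymous substitution.
Codon 2 (GGA, Gly): 3 synonymous substitutions.
Total: 1 + 3 = 4.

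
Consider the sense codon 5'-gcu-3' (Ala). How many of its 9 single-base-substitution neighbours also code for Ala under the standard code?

Position 1: none → 0 synonymous.
Position 2: none → 0 synonymous.
Position 3: GCC, GCA, GCG → 3 synonymous.
Total: 0 + 0 + 3 = 3.

3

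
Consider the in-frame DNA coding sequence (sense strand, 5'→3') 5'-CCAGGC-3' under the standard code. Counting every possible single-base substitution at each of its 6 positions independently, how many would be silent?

Codon 1 (CCA, Pro): 3 synonymous substitutions.
Codon 2 (GGC, Gly): 3 synonymous substitutions.
Total: 3 + 3 = 6.

6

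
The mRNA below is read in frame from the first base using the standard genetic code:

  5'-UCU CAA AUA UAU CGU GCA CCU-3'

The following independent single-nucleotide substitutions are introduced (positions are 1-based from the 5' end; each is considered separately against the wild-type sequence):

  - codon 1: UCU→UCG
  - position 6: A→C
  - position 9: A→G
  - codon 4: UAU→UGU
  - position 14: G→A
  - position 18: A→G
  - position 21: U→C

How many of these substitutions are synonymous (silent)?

3

Codon 1: UCU (Ser) → UCG (Ser) — synonymous.
Codon 2: CAA (Gln) → CAC (His) — missense.
Codon 3: AUA (Ile) → AUG (Met) — missense.
Codon 4: UAU (Tyr) → UGU (Cys) — missense.
Codon 5: CGU (Arg) → CAU (His) — missense.
Codon 6: GCA (Ala) → GCG (Ala) — synonymous.
Codon 7: CCU (Pro) → CCC (Pro) — synonymous.
Synonymous: 3 of 7.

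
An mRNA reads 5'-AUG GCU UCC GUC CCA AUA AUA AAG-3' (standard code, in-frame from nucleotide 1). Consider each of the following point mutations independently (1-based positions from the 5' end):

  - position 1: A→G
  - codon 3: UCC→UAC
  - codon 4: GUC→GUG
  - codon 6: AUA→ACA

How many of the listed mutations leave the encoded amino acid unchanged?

Codon 1: AUG (Met) → GUG (Val) — missense.
Codon 3: UCC (Ser) → UAC (Tyr) — missense.
Codon 4: GUC (Val) → GUG (Val) — synonymous.
Codon 6: AUA (Ile) → ACA (Thr) — missense.
Synonymous: 1 of 4.

1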